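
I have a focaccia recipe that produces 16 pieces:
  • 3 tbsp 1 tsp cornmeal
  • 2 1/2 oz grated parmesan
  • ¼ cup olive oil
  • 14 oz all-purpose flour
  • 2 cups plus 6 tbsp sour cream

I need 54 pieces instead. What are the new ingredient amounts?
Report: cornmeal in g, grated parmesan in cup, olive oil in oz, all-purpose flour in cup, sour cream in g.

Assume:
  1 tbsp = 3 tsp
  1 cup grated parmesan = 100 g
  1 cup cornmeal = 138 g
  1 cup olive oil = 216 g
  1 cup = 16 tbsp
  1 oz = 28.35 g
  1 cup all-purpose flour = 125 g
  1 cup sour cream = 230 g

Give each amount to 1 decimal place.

Scaling factor: 54/16 = 27/8 = 3.375.
cornmeal: (3 tbsp + 1 tsp = 10/3 tbsp) × 27/8 ÷ 16 tbsp/cup × 138 g/cup ≈ 97.0 g
grated parmesan: 2.5 oz × 27/8 × 28.35 g/oz ÷ 100 g/cup ≈ 2.4 cup
olive oil: 0.25 cup × 27/8 × 216 g/cup ÷ 28.35 g/oz ≈ 6.4 oz
all-purpose flour: 14 oz × 27/8 × 28.35 g/oz ÷ 125 g/cup ≈ 10.7 cup
sour cream: (2 cup + 6 tbsp = 2.375 cup) × 27/8 × 230 g/cup ≈ 1843.6 g

cornmeal: 97.0 g; grated parmesan: 2.4 cup; olive oil: 6.4 oz; all-purpose flour: 10.7 cup; sour cream: 1843.6 g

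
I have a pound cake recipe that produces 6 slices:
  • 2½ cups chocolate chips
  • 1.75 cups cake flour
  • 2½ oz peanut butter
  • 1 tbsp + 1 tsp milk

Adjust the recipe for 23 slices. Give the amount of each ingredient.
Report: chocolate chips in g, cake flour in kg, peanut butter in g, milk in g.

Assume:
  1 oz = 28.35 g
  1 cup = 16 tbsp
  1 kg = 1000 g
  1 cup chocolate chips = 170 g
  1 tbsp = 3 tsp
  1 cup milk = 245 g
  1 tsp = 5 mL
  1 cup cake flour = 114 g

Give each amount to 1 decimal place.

chocolate chips: 1629.2 g; cake flour: 0.8 kg; peanut butter: 271.7 g; milk: 78.3 g

Scaling factor: 23/6.
chocolate chips: 2.5 cup × 23/6 × 170 g/cup ≈ 1629.2 g
cake flour: 1.75 cup × 23/6 × 114 g/cup ÷ 1000 g/kg ≈ 0.8 kg
peanut butter: 2.5 oz × 23/6 × 28.35 g/oz ≈ 271.7 g
milk: (1 tbsp + 1 tsp = 4/3 tbsp) × 23/6 ÷ 16 tbsp/cup × 245 g/cup ≈ 78.3 g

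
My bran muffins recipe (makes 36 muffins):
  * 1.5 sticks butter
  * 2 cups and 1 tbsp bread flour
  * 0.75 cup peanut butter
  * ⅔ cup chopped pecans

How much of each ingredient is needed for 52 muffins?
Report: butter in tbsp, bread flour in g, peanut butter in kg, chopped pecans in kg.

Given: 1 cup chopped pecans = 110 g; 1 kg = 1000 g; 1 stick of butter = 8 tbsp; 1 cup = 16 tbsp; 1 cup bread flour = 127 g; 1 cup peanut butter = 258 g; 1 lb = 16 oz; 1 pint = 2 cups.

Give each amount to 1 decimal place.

butter: 17.3 tbsp; bread flour: 378.4 g; peanut butter: 0.3 kg; chopped pecans: 0.1 kg

Scaling factor: 52/36 = 13/9.
butter: 1.5 stick × 13/9 × 8 tbsp/stick ≈ 17.3 tbsp
bread flour: (2 cup + 1 tbsp = 2.0625 cup) × 13/9 × 127 g/cup ≈ 378.4 g
peanut butter: 0.75 cup × 13/9 × 258 g/cup ÷ 1000 g/kg ≈ 0.3 kg
chopped pecans: 2/3 cup × 13/9 × 110 g/cup ÷ 1000 g/kg ≈ 0.1 kg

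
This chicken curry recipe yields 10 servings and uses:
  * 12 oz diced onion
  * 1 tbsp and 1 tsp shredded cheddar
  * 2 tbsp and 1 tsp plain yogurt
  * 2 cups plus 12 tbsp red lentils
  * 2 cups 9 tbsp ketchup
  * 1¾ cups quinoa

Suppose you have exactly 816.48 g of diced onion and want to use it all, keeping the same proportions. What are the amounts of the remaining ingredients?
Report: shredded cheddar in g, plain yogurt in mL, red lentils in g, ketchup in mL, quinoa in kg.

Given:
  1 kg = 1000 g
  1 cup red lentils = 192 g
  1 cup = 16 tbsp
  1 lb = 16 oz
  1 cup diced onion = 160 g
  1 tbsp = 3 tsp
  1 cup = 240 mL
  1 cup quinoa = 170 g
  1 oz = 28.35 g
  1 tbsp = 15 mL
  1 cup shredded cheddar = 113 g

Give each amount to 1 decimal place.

The original recipe has 340.2 g of diced onion, so the scaling factor is 816.48 ÷ 340.2 = 12/5 = 2.4.
shredded cheddar: (1 tbsp + 1 tsp = 4/3 tbsp) × 12/5 ÷ 16 tbsp/cup × 113 g/cup = 22.6 g
plain yogurt: (2 tbsp + 1 tsp = 7/3 tbsp) × 12/5 × 15 mL/tbsp = 84.0 mL
red lentils: (2 cup + 12 tbsp = 2.75 cup) × 12/5 × 192 g/cup = 1267.2 g
ketchup: (2 cup + 9 tbsp = 2.5625 cup) × 12/5 × 240 mL/cup = 1476.0 mL
quinoa: 1.75 cup × 12/5 × 170 g/cup ÷ 1000 g/kg ≈ 0.7 kg

shredded cheddar: 22.6 g; plain yogurt: 84.0 mL; red lentils: 1267.2 g; ketchup: 1476.0 mL; quinoa: 0.7 kg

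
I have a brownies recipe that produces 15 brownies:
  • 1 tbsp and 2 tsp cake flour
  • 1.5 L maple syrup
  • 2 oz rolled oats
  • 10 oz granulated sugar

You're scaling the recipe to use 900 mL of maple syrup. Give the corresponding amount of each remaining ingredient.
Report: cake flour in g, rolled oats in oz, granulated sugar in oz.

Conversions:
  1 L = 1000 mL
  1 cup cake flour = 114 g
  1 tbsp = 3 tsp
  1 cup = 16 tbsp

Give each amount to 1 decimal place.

cake flour: 7.1 g; rolled oats: 1.2 oz; granulated sugar: 6.0 oz

The original recipe has 1500 mL of maple syrup, so the scaling factor is 900 ÷ 1500 = 3/5 = 0.6.
cake flour: (1 tbsp + 2 tsp = 5/3 tbsp) × 3/5 ÷ 16 tbsp/cup × 114 g/cup ≈ 7.1 g
rolled oats: 2 oz × 3/5 = 1.2 oz
granulated sugar: 10 oz × 3/5 = 6.0 oz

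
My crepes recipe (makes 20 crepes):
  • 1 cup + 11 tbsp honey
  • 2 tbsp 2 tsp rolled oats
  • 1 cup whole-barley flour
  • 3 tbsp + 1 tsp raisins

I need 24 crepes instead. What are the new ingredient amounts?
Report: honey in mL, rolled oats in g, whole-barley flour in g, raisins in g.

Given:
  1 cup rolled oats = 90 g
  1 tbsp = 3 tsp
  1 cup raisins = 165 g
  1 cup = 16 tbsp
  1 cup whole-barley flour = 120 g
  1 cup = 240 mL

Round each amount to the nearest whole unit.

Scaling factor: 24/20 = 6/5 = 1.2.
honey: (1 cup + 11 tbsp = 1.6875 cup) × 6/5 × 240 mL/cup = 486 mL
rolled oats: (2 tbsp + 2 tsp = 8/3 tbsp) × 6/5 ÷ 16 tbsp/cup × 90 g/cup = 18 g
whole-barley flour: 1 cup × 6/5 × 120 g/cup = 144 g
raisins: (3 tbsp + 1 tsp = 10/3 tbsp) × 6/5 ÷ 16 tbsp/cup × 165 g/cup ≈ 41 g

honey: 486 mL; rolled oats: 18 g; whole-barley flour: 144 g; raisins: 41 g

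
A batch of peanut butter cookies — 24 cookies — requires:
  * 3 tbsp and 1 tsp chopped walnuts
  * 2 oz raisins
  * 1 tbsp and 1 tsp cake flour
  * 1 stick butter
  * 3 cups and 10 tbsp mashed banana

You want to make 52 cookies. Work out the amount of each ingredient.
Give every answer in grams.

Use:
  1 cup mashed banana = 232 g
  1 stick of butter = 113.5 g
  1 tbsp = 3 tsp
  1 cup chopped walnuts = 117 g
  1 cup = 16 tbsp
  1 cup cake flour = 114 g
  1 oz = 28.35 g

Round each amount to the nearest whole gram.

chopped walnuts: 53 g; raisins: 123 g; cake flour: 21 g; butter: 246 g; mashed banana: 1822 g

Scaling factor: 52/24 = 13/6.
chopped walnuts: (3 tbsp + 1 tsp = 10/3 tbsp) × 13/6 ÷ 16 tbsp/cup × 117 g/cup ≈ 53 g
raisins: 2 oz × 13/6 × 28.35 g/oz ≈ 123 g
cake flour: (1 tbsp + 1 tsp = 4/3 tbsp) × 13/6 ÷ 16 tbsp/cup × 114 g/cup ≈ 21 g
butter: 1 stick × 13/6 × 113.5 g/stick ≈ 246 g
mashed banana: (3 cup + 10 tbsp = 3.625 cup) × 13/6 × 232 g/cup ≈ 1822 g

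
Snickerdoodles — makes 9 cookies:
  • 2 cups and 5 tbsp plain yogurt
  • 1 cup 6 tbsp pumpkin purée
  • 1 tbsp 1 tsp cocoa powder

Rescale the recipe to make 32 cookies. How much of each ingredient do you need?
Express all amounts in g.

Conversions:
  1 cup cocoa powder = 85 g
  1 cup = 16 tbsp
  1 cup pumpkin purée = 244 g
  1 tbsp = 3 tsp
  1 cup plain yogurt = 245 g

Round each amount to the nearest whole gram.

plain yogurt: 2014 g; pumpkin purée: 1193 g; cocoa powder: 25 g

Scaling factor: 32/9.
plain yogurt: (2 cup + 5 tbsp = 2.3125 cup) × 32/9 × 245 g/cup ≈ 2014 g
pumpkin purée: (1 cup + 6 tbsp = 1.375 cup) × 32/9 × 244 g/cup ≈ 1193 g
cocoa powder: (1 tbsp + 1 tsp = 4/3 tbsp) × 32/9 ÷ 16 tbsp/cup × 85 g/cup ≈ 25 g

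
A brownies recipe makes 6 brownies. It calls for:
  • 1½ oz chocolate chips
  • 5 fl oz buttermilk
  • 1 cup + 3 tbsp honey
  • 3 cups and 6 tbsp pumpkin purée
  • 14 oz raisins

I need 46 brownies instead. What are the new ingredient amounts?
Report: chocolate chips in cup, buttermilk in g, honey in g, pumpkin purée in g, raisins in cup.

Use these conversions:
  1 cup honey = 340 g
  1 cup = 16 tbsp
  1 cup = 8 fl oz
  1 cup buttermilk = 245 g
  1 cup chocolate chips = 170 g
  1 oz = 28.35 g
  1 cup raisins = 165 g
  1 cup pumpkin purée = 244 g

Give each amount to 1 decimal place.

chocolate chips: 1.9 cup; buttermilk: 1174.0 g; honey: 3095.4 g; pumpkin purée: 6313.5 g; raisins: 18.4 cup

Scaling factor: 46/6 = 23/3.
chocolate chips: 1.5 oz × 23/3 × 28.35 g/oz ÷ 170 g/cup ≈ 1.9 cup
buttermilk: 5 fl oz × 23/3 ÷ 8 fl oz/cup × 245 g/cup ≈ 1174.0 g
honey: (1 cup + 3 tbsp = 1.1875 cup) × 23/3 × 340 g/cup ≈ 3095.4 g
pumpkin purée: (3 cup + 6 tbsp = 3.375 cup) × 23/3 × 244 g/cup = 6313.5 g
raisins: 14 oz × 23/3 × 28.35 g/oz ÷ 165 g/cup ≈ 18.4 cup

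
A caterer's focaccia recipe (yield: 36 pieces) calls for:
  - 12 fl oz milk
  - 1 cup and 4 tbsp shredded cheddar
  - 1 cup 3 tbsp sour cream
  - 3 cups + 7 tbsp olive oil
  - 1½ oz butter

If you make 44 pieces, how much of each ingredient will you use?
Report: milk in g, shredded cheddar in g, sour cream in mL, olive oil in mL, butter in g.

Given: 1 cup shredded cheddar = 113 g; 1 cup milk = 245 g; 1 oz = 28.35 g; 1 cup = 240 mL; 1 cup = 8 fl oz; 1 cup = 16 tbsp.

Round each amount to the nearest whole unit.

Scaling factor: 44/36 = 11/9.
milk: 12 fl oz × 11/9 ÷ 8 fl oz/cup × 245 g/cup ≈ 449 g
shredded cheddar: (1 cup + 4 tbsp = 1.25 cup) × 11/9 × 113 g/cup ≈ 173 g
sour cream: (1 cup + 3 tbsp = 1.1875 cup) × 11/9 × 240 mL/cup ≈ 348 mL
olive oil: (3 cup + 7 tbsp = 3.4375 cup) × 11/9 × 240 mL/cup ≈ 1008 mL
butter: 1.5 oz × 11/9 × 28.35 g/oz ≈ 52 g

milk: 449 g; shredded cheddar: 173 g; sour cream: 348 mL; olive oil: 1008 mL; butter: 52 g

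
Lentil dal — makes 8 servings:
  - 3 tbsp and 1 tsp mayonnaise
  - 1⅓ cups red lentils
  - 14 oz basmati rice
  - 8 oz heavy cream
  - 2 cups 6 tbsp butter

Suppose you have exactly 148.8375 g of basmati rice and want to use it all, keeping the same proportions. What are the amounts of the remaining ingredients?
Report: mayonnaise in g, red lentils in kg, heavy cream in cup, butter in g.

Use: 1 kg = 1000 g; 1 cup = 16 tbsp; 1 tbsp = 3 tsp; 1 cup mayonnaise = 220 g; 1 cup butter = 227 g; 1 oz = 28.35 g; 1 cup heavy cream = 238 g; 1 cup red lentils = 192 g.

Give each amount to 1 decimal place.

The original recipe has 396.9 g of basmati rice, so the scaling factor is 148.8375 ÷ 396.9 = 3/8 = 0.375.
mayonnaise: (3 tbsp + 1 tsp = 10/3 tbsp) × 3/8 ÷ 16 tbsp/cup × 220 g/cup ≈ 17.2 g
red lentils: 4/3 cup × 3/8 × 192 g/cup ÷ 1000 g/kg ≈ 0.1 kg
heavy cream: 8 oz × 3/8 × 28.35 g/oz ÷ 238 g/cup ≈ 0.4 cup
butter: (2 cup + 6 tbsp = 2.375 cup) × 3/8 × 227 g/cup ≈ 202.2 g

mayonnaise: 17.2 g; red lentils: 0.1 kg; heavy cream: 0.4 cup; butter: 202.2 g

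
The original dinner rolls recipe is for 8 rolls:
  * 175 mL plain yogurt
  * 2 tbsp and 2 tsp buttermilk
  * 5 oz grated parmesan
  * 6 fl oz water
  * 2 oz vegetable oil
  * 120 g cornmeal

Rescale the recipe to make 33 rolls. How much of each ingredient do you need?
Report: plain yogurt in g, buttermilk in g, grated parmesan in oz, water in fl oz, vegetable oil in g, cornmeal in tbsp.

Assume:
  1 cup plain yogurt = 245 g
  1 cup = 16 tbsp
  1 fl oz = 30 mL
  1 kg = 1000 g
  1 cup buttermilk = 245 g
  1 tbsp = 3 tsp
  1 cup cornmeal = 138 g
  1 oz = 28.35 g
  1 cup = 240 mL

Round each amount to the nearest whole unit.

Scaling factor: 33/8 = 4.125.
plain yogurt: 175 mL × 33/8 ÷ 240 mL/cup × 245 g/cup ≈ 737 g
buttermilk: (2 tbsp + 2 tsp = 8/3 tbsp) × 33/8 ÷ 16 tbsp/cup × 245 g/cup ≈ 168 g
grated parmesan: 5 oz × 33/8 ≈ 21 oz
water: 6 fl oz × 33/8 ≈ 25 fl oz
vegetable oil: 2 oz × 33/8 × 28.35 g/oz ≈ 234 g
cornmeal: 120 g × 33/8 ÷ 138 g/cup × 16 tbsp/cup ≈ 57 tbsp

plain yogurt: 737 g; buttermilk: 168 g; grated parmesan: 21 oz; water: 25 fl oz; vegetable oil: 234 g; cornmeal: 57 tbsp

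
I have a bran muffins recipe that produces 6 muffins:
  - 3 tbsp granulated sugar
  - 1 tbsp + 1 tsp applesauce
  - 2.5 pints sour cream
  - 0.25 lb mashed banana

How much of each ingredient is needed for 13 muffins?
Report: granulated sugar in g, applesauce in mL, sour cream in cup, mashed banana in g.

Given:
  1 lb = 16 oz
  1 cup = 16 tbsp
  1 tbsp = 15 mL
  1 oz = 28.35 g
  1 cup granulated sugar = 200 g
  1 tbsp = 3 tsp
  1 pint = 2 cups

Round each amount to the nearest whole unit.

granulated sugar: 81 g; applesauce: 43 mL; sour cream: 11 cup; mashed banana: 246 g

Scaling factor: 13/6.
granulated sugar: 3 tbsp × 13/6 ÷ 16 tbsp/cup × 200 g/cup ≈ 81 g
applesauce: (1 tbsp + 1 tsp = 4/3 tbsp) × 13/6 × 15 mL/tbsp ≈ 43 mL
sour cream: 2.5 pint × 13/6 × 2 cup/pint ≈ 11 cup
mashed banana: 0.25 lb × 13/6 × 16 oz/lb × 28.35 g/oz ≈ 246 g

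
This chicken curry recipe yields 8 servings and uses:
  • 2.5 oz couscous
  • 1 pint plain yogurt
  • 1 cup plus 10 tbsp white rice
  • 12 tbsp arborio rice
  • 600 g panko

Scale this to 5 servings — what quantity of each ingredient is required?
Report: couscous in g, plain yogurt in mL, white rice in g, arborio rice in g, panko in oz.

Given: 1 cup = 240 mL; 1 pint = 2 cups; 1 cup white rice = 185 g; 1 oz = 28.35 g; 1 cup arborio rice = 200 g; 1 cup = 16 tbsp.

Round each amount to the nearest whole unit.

couscous: 44 g; plain yogurt: 300 mL; white rice: 188 g; arborio rice: 94 g; panko: 13 oz

Scaling factor: 5/8 = 0.625.
couscous: 2.5 oz × 5/8 × 28.35 g/oz ≈ 44 g
plain yogurt: 1 pint × 5/8 × 2 cup/pint × 240 mL/cup = 300 mL
white rice: (1 cup + 10 tbsp = 1.625 cup) × 5/8 × 185 g/cup ≈ 188 g
arborio rice: 12 tbsp × 5/8 ÷ 16 tbsp/cup × 200 g/cup ≈ 94 g
panko: 600 g × 5/8 ÷ 28.35 g/oz ≈ 13 oz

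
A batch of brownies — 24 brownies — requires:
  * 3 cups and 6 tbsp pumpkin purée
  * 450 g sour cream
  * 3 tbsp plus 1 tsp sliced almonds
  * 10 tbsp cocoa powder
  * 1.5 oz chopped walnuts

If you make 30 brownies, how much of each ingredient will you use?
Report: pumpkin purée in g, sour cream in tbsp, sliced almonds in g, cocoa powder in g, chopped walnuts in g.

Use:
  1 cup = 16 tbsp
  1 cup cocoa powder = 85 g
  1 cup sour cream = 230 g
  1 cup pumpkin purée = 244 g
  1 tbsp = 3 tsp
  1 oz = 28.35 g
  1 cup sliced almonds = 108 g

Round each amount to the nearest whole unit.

pumpkin purée: 1029 g; sour cream: 39 tbsp; sliced almonds: 28 g; cocoa powder: 66 g; chopped walnuts: 53 g

Scaling factor: 30/24 = 5/4 = 1.25.
pumpkin purée: (3 cup + 6 tbsp = 3.375 cup) × 5/4 × 244 g/cup ≈ 1029 g
sour cream: 450 g × 5/4 ÷ 230 g/cup × 16 tbsp/cup ≈ 39 tbsp
sliced almonds: (3 tbsp + 1 tsp = 10/3 tbsp) × 5/4 ÷ 16 tbsp/cup × 108 g/cup ≈ 28 g
cocoa powder: 10 tbsp × 5/4 ÷ 16 tbsp/cup × 85 g/cup ≈ 66 g
chopped walnuts: 1.5 oz × 5/4 × 28.35 g/oz ≈ 53 g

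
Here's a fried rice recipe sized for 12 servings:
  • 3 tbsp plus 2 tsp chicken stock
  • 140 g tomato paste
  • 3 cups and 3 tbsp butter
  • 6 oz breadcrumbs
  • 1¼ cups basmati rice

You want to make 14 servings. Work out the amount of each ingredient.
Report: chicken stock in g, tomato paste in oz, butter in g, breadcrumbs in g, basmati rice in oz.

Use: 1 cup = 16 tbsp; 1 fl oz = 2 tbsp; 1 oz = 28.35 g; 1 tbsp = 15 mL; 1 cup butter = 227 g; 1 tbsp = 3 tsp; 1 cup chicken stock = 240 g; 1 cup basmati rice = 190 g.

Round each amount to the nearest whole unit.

chicken stock: 64 g; tomato paste: 6 oz; butter: 844 g; breadcrumbs: 198 g; basmati rice: 10 oz

Scaling factor: 14/12 = 7/6.
chicken stock: (3 tbsp + 2 tsp = 11/3 tbsp) × 7/6 ÷ 16 tbsp/cup × 240 g/cup ≈ 64 g
tomato paste: 140 g × 7/6 ÷ 28.35 g/oz ≈ 6 oz
butter: (3 cup + 3 tbsp = 3.1875 cup) × 7/6 × 227 g/cup ≈ 844 g
breadcrumbs: 6 oz × 7/6 × 28.35 g/oz ≈ 198 g
basmati rice: 1.25 cup × 7/6 × 190 g/cup ÷ 28.35 g/oz ≈ 10 oz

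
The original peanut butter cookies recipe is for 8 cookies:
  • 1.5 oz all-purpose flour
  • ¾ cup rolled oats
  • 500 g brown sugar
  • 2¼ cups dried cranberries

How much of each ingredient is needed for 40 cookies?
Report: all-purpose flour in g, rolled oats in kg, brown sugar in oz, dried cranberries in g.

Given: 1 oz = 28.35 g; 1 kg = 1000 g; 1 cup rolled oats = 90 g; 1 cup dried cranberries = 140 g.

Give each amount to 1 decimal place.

all-purpose flour: 212.6 g; rolled oats: 0.3 kg; brown sugar: 88.2 oz; dried cranberries: 1575.0 g

Scaling factor: 40/8 = 5.
all-purpose flour: 1.5 oz × 5 × 28.35 g/oz ≈ 212.6 g
rolled oats: 0.75 cup × 5 × 90 g/cup ÷ 1000 g/kg ≈ 0.3 kg
brown sugar: 500 g × 5 ÷ 28.35 g/oz ≈ 88.2 oz
dried cranberries: 2.25 cup × 5 × 140 g/cup = 1575.0 g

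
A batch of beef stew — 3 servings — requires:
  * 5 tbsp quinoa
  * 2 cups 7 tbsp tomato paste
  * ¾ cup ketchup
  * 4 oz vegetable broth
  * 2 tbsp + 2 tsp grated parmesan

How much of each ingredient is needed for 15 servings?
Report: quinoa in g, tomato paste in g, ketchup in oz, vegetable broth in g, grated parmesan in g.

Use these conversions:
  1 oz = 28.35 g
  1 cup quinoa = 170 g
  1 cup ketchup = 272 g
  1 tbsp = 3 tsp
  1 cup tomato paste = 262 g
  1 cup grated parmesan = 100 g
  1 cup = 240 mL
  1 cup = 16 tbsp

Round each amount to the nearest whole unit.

quinoa: 266 g; tomato paste: 3193 g; ketchup: 36 oz; vegetable broth: 567 g; grated parmesan: 83 g

Scaling factor: 15/3 = 5.
quinoa: 5 tbsp × 5 ÷ 16 tbsp/cup × 170 g/cup ≈ 266 g
tomato paste: (2 cup + 7 tbsp = 2.4375 cup) × 5 × 262 g/cup ≈ 3193 g
ketchup: 0.75 cup × 5 × 272 g/cup ÷ 28.35 g/oz ≈ 36 oz
vegetable broth: 4 oz × 5 × 28.35 g/oz = 567 g
grated parmesan: (2 tbsp + 2 tsp = 8/3 tbsp) × 5 ÷ 16 tbsp/cup × 100 g/cup ≈ 83 g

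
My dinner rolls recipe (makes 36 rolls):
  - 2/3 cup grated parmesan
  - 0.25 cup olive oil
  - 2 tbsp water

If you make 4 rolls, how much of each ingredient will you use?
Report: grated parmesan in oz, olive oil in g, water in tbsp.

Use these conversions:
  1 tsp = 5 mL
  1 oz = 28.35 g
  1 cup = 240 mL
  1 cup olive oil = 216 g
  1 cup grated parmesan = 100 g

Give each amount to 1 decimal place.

Scaling factor: 4/36 = 1/9.
grated parmesan: 2/3 cup × 1/9 × 100 g/cup ÷ 28.35 g/oz ≈ 0.3 oz
olive oil: 0.25 cup × 1/9 × 216 g/cup = 6.0 g
water: 2 tbsp × 1/9 ≈ 0.2 tbsp

grated parmesan: 0.3 oz; olive oil: 6.0 g; water: 0.2 tbsp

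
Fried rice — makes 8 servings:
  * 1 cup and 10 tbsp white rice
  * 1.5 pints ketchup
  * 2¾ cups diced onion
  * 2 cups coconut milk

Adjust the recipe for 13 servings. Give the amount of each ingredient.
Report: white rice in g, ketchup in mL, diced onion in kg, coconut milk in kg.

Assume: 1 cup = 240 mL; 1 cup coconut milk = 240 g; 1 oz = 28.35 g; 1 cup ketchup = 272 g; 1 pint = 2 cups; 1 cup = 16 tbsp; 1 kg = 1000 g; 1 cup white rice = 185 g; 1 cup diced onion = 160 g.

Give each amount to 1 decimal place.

Scaling factor: 13/8 = 1.625.
white rice: (1 cup + 10 tbsp = 1.625 cup) × 13/8 × 185 g/cup ≈ 488.5 g
ketchup: 1.5 pint × 13/8 × 2 cup/pint × 240 mL/cup = 1170.0 mL
diced onion: 2.75 cup × 13/8 × 160 g/cup ÷ 1000 g/kg ≈ 0.7 kg
coconut milk: 2 cup × 13/8 × 240 g/cup ÷ 1000 g/kg ≈ 0.8 kg

white rice: 488.5 g; ketchup: 1170.0 mL; diced onion: 0.7 kg; coconut milk: 0.8 kg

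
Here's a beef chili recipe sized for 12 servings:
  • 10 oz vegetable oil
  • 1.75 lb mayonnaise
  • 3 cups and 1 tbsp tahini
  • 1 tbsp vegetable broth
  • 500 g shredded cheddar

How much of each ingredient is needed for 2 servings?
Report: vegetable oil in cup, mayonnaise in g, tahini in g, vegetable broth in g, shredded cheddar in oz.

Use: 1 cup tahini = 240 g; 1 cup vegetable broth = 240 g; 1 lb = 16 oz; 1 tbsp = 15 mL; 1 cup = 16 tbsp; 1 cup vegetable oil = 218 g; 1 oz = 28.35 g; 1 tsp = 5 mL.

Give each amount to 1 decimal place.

Scaling factor: 2/12 = 1/6.
vegetable oil: 10 oz × 1/6 × 28.35 g/oz ÷ 218 g/cup ≈ 0.2 cup
mayonnaise: 1.75 lb × 1/6 × 16 oz/lb × 28.35 g/oz = 132.3 g
tahini: (3 cup + 1 tbsp = 3.0625 cup) × 1/6 × 240 g/cup = 122.5 g
vegetable broth: 1 tbsp × 1/6 ÷ 16 tbsp/cup × 240 g/cup = 2.5 g
shredded cheddar: 500 g × 1/6 ÷ 28.35 g/oz ≈ 2.9 oz

vegetable oil: 0.2 cup; mayonnaise: 132.3 g; tahini: 122.5 g; vegetable broth: 2.5 g; shredded cheddar: 2.9 oz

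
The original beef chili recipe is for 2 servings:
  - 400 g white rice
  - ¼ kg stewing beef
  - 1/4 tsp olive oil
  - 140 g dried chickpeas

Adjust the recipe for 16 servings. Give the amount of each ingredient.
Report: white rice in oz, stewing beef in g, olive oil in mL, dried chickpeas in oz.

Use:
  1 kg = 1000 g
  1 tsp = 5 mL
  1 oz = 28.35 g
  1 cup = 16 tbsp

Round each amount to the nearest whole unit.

white rice: 113 oz; stewing beef: 2000 g; olive oil: 10 mL; dried chickpeas: 40 oz

Scaling factor: 16/2 = 8.
white rice: 400 g × 8 ÷ 28.35 g/oz ≈ 113 oz
stewing beef: 0.25 kg × 8 × 1000 g/kg = 2000 g
olive oil: 0.25 tsp × 8 × 5 mL/tsp = 10 mL
dried chickpeas: 140 g × 8 ÷ 28.35 g/oz ≈ 40 oz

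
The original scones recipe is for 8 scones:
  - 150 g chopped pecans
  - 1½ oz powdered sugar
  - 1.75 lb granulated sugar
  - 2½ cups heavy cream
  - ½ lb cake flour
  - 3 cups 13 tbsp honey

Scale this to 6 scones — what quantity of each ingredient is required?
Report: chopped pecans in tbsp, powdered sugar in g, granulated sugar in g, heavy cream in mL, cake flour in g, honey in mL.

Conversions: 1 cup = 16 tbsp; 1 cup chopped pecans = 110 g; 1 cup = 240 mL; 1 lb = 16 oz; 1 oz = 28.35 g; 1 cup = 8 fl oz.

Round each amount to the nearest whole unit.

chopped pecans: 16 tbsp; powdered sugar: 32 g; granulated sugar: 595 g; heavy cream: 450 mL; cake flour: 170 g; honey: 686 mL

Scaling factor: 6/8 = 3/4 = 0.75.
chopped pecans: 150 g × 3/4 ÷ 110 g/cup × 16 tbsp/cup ≈ 16 tbsp
powdered sugar: 1.5 oz × 3/4 × 28.35 g/oz ≈ 32 g
granulated sugar: 1.75 lb × 3/4 × 16 oz/lb × 28.35 g/oz ≈ 595 g
heavy cream: 2.5 cup × 3/4 × 240 mL/cup = 450 mL
cake flour: 0.5 lb × 3/4 × 16 oz/lb × 28.35 g/oz ≈ 170 g
honey: (3 cup + 13 tbsp = 3.8125 cup) × 3/4 × 240 mL/cup ≈ 686 mL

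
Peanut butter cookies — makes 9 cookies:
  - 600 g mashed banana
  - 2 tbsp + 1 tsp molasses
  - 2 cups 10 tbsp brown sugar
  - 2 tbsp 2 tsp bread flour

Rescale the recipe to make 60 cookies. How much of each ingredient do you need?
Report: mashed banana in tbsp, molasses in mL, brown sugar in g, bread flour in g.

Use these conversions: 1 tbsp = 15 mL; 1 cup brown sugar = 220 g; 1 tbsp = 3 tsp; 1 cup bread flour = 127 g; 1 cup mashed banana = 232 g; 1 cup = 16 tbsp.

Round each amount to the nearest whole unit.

Scaling factor: 60/9 = 20/3.
mashed banana: 600 g × 20/3 ÷ 232 g/cup × 16 tbsp/cup ≈ 276 tbsp
molasses: (2 tbsp + 1 tsp = 7/3 tbsp) × 20/3 × 15 mL/tbsp ≈ 233 mL
brown sugar: (2 cup + 10 tbsp = 2.625 cup) × 20/3 × 220 g/cup = 3850 g
bread flour: (2 tbsp + 2 tsp = 8/3 tbsp) × 20/3 ÷ 16 tbsp/cup × 127 g/cup ≈ 141 g

mashed banana: 276 tbsp; molasses: 233 mL; brown sugar: 3850 g; bread flour: 141 g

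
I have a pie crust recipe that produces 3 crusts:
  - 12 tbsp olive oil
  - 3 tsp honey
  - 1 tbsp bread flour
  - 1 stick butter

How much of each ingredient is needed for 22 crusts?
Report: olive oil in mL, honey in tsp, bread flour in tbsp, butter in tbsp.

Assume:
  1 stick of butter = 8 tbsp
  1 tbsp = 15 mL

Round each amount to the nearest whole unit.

Scaling factor: 22/3.
olive oil: 12 tbsp × 22/3 × 15 mL/tbsp = 1320 mL
honey: 3 tsp × 22/3 = 22 tsp
bread flour: 1 tbsp × 22/3 ≈ 7 tbsp
butter: 1 stick × 22/3 × 8 tbsp/stick ≈ 59 tbsp

olive oil: 1320 mL; honey: 22 tsp; bread flour: 7 tbsp; butter: 59 tbsp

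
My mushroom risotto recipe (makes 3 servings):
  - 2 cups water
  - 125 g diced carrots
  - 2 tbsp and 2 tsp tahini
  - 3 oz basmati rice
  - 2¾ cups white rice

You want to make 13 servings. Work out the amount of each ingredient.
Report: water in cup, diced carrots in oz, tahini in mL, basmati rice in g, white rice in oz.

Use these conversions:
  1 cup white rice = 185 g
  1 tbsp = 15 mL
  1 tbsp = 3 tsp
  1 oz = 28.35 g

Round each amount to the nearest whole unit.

Scaling factor: 13/3.
water: 2 cup × 13/3 ≈ 9 cup
diced carrots: 125 g × 13/3 ÷ 28.35 g/oz ≈ 19 oz
tahini: (2 tbsp + 2 tsp = 8/3 tbsp) × 13/3 × 15 mL/tbsp ≈ 173 mL
basmati rice: 3 oz × 13/3 × 28.35 g/oz ≈ 369 g
white rice: 2.75 cup × 13/3 × 185 g/cup ÷ 28.35 g/oz ≈ 78 oz

water: 9 cup; diced carrots: 19 oz; tahini: 173 mL; basmati rice: 369 g; white rice: 78 oz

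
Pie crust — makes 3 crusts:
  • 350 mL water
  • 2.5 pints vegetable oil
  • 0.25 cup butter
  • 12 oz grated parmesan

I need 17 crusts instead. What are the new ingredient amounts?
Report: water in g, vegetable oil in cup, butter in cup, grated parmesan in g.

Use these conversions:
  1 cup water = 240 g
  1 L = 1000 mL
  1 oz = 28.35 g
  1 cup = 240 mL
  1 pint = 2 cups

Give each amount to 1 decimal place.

Scaling factor: 17/3.
water: 350 mL × 17/3 ÷ 240 mL/cup × 240 g/cup ≈ 1983.3 g
vegetable oil: 2.5 pint × 17/3 × 2 cup/pint ≈ 28.3 cup
butter: 0.25 cup × 17/3 ≈ 1.4 cup
grated parmesan: 12 oz × 17/3 × 28.35 g/oz = 1927.8 g

water: 1983.3 g; vegetable oil: 28.3 cup; butter: 1.4 cup; grated parmesan: 1927.8 g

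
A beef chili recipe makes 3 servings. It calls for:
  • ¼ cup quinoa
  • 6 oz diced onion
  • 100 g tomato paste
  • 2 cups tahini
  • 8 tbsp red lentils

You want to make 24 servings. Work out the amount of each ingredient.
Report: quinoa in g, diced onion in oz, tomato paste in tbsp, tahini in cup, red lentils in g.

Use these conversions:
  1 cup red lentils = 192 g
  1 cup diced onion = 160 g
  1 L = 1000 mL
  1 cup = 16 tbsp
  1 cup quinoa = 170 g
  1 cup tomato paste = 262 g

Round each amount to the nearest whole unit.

quinoa: 340 g; diced onion: 48 oz; tomato paste: 49 tbsp; tahini: 16 cup; red lentils: 768 g

Scaling factor: 24/3 = 8.
quinoa: 0.25 cup × 8 × 170 g/cup = 340 g
diced onion: 6 oz × 8 = 48 oz
tomato paste: 100 g × 8 ÷ 262 g/cup × 16 tbsp/cup ≈ 49 tbsp
tahini: 2 cup × 8 = 16 cup
red lentils: 8 tbsp × 8 ÷ 16 tbsp/cup × 192 g/cup = 768 g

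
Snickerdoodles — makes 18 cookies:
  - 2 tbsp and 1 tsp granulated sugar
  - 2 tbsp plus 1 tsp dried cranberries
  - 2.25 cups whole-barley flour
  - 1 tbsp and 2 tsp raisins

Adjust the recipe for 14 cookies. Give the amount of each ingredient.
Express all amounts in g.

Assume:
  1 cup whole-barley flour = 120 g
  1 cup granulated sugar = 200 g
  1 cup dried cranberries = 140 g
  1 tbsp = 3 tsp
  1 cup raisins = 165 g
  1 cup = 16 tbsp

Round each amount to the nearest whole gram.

Scaling factor: 14/18 = 7/9.
granulated sugar: (2 tbsp + 1 tsp = 7/3 tbsp) × 7/9 ÷ 16 tbsp/cup × 200 g/cup ≈ 23 g
dried cranberries: (2 tbsp + 1 tsp = 7/3 tbsp) × 7/9 ÷ 16 tbsp/cup × 140 g/cup ≈ 16 g
whole-barley flour: 2.25 cup × 7/9 × 120 g/cup = 210 g
raisins: (1 tbsp + 2 tsp = 5/3 tbsp) × 7/9 ÷ 16 tbsp/cup × 165 g/cup ≈ 13 g

granulated sugar: 23 g; dried cranberries: 16 g; whole-barley flour: 210 g; raisins: 13 g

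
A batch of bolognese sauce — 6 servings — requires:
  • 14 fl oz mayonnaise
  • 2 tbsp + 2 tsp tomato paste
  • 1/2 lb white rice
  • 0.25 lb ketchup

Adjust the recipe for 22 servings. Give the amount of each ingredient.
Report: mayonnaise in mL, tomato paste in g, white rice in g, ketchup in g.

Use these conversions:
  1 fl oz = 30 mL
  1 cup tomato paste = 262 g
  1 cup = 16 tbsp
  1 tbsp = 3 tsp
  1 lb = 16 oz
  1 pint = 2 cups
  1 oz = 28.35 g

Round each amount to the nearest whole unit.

Scaling factor: 22/6 = 11/3.
mayonnaise: 14 fl oz × 11/3 × 30 mL/fl oz = 1540 mL
tomato paste: (2 tbsp + 2 tsp = 8/3 tbsp) × 11/3 ÷ 16 tbsp/cup × 262 g/cup ≈ 160 g
white rice: 0.5 lb × 11/3 × 16 oz/lb × 28.35 g/oz ≈ 832 g
ketchup: 0.25 lb × 11/3 × 16 oz/lb × 28.35 g/oz ≈ 416 g

mayonnaise: 1540 mL; tomato paste: 160 g; white rice: 832 g; ketchup: 416 g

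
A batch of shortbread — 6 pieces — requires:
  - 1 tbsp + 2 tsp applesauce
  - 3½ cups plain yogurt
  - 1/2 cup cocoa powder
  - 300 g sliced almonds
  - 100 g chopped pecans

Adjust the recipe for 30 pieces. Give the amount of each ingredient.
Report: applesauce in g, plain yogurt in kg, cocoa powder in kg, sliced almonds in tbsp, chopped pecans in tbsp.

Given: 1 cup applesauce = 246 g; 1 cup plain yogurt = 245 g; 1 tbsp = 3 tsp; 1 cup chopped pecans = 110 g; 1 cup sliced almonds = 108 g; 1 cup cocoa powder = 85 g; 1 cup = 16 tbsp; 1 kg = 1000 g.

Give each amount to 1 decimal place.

Scaling factor: 30/6 = 5.
applesauce: (1 tbsp + 2 tsp = 5/3 tbsp) × 5 ÷ 16 tbsp/cup × 246 g/cup ≈ 128.1 g
plain yogurt: 3.5 cup × 5 × 245 g/cup ÷ 1000 g/kg ≈ 4.3 kg
cocoa powder: 0.5 cup × 5 × 85 g/cup ÷ 1000 g/kg ≈ 0.2 kg
sliced almonds: 300 g × 5 ÷ 108 g/cup × 16 tbsp/cup ≈ 222.2 tbsp
chopped pecans: 100 g × 5 ÷ 110 g/cup × 16 tbsp/cup ≈ 72.7 tbsp

applesauce: 128.1 g; plain yogurt: 4.3 kg; cocoa powder: 0.2 kg; sliced almonds: 222.2 tbsp; chopped pecans: 72.7 tbsp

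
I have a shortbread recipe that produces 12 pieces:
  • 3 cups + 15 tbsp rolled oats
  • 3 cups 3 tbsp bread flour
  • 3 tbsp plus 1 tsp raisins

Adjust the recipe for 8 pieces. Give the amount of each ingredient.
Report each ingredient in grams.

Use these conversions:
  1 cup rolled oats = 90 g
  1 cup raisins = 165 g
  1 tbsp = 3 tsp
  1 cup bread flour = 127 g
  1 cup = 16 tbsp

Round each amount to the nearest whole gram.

Scaling factor: 8/12 = 2/3.
rolled oats: (3 cup + 15 tbsp = 3.9375 cup) × 2/3 × 90 g/cup ≈ 236 g
bread flour: (3 cup + 3 tbsp = 3.1875 cup) × 2/3 × 127 g/cup ≈ 270 g
raisins: (3 tbsp + 1 tsp = 10/3 tbsp) × 2/3 ÷ 16 tbsp/cup × 165 g/cup ≈ 23 g

rolled oats: 236 g; bread flour: 270 g; raisins: 23 g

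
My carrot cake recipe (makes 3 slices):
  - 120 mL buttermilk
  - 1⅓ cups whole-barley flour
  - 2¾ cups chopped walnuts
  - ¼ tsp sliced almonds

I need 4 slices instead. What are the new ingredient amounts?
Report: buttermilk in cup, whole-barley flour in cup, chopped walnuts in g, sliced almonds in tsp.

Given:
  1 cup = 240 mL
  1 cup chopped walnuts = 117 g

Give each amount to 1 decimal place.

Scaling factor: 4/3.
buttermilk: 120 mL × 4/3 ÷ 240 mL/cup ≈ 0.7 cup
whole-barley flour: 4/3 cup × 4/3 ≈ 1.8 cup
chopped walnuts: 2.75 cup × 4/3 × 117 g/cup = 429.0 g
sliced almonds: 0.25 tsp × 4/3 ≈ 0.3 tsp

buttermilk: 0.7 cup; whole-barley flour: 1.8 cup; chopped walnuts: 429.0 g; sliced almonds: 0.3 tsp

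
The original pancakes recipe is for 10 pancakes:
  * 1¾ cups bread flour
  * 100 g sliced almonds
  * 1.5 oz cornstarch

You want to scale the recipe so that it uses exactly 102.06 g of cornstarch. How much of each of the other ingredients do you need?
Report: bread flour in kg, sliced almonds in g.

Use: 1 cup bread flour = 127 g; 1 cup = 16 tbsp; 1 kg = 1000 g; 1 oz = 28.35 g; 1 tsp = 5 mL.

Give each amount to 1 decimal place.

bread flour: 0.5 kg; sliced almonds: 240.0 g

The original recipe has 42.525 g of cornstarch, so the scaling factor is 102.06 ÷ 42.525 = 12/5 = 2.4.
bread flour: 1.75 cup × 12/5 × 127 g/cup ÷ 1000 g/kg ≈ 0.5 kg
sliced almonds: 100 g × 12/5 = 240.0 g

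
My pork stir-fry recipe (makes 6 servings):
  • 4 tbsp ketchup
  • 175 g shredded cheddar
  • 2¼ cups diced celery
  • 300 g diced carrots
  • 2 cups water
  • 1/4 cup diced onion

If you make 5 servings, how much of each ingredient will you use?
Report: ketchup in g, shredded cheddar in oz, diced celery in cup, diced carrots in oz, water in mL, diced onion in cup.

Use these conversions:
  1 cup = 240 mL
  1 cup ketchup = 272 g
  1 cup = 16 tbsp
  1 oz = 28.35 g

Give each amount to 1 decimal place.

Scaling factor: 5/6.
ketchup: 4 tbsp × 5/6 ÷ 16 tbsp/cup × 272 g/cup ≈ 56.7 g
shredded cheddar: 175 g × 5/6 ÷ 28.35 g/oz ≈ 5.1 oz
diced celery: 2.25 cup × 5/6 ≈ 1.9 cup
diced carrots: 300 g × 5/6 ÷ 28.35 g/oz ≈ 8.8 oz
water: 2 cup × 5/6 × 240 mL/cup = 400.0 mL
diced onion: 0.25 cup × 5/6 ≈ 0.2 cup

ketchup: 56.7 g; shredded cheddar: 5.1 oz; diced celery: 1.9 cup; diced carrots: 8.8 oz; water: 400.0 mL; diced onion: 0.2 cup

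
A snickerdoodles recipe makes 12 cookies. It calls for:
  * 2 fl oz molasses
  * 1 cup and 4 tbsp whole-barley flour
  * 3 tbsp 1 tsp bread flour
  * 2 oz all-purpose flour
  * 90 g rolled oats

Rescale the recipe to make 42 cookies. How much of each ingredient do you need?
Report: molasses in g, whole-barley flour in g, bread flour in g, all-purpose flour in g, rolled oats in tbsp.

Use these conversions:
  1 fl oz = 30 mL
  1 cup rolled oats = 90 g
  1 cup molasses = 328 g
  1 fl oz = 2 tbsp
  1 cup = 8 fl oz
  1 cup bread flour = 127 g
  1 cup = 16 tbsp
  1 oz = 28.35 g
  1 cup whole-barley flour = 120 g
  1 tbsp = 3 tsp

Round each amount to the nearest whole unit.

molasses: 287 g; whole-barley flour: 525 g; bread flour: 93 g; all-purpose flour: 198 g; rolled oats: 56 tbsp

Scaling factor: 42/12 = 7/2 = 3.5.
molasses: 2 fl oz × 7/2 ÷ 8 fl oz/cup × 328 g/cup = 287 g
whole-barley flour: (1 cup + 4 tbsp = 1.25 cup) × 7/2 × 120 g/cup = 525 g
bread flour: (3 tbsp + 1 tsp = 10/3 tbsp) × 7/2 ÷ 16 tbsp/cup × 127 g/cup ≈ 93 g
all-purpose flour: 2 oz × 7/2 × 28.35 g/oz ≈ 198 g
rolled oats: 90 g × 7/2 ÷ 90 g/cup × 16 tbsp/cup = 56 tbsp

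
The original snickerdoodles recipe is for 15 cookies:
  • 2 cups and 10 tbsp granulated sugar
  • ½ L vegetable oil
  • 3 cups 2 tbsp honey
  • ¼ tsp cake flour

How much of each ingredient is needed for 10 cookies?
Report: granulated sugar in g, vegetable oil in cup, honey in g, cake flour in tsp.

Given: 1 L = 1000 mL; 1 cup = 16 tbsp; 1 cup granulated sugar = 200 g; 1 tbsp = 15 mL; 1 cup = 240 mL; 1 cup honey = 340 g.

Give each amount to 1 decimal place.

Scaling factor: 10/15 = 2/3.
granulated sugar: (2 cup + 10 tbsp = 2.625 cup) × 2/3 × 200 g/cup = 350.0 g
vegetable oil: 0.5 L × 2/3 × 1000 mL/L ÷ 240 mL/cup ≈ 1.4 cup
honey: (3 cup + 2 tbsp = 3.125 cup) × 2/3 × 340 g/cup ≈ 708.3 g
cake flour: 0.25 tsp × 2/3 ≈ 0.2 tsp

granulated sugar: 350.0 g; vegetable oil: 1.4 cup; honey: 708.3 g; cake flour: 0.2 tsp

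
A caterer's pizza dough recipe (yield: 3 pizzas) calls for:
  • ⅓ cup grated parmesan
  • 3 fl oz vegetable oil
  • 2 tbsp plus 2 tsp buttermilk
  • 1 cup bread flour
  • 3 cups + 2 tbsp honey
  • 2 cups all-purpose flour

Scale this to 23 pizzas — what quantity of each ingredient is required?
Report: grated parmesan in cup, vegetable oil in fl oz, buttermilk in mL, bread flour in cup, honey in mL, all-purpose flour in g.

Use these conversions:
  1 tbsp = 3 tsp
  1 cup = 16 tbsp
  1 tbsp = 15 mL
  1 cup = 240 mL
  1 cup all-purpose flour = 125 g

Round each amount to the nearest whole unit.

Scaling factor: 23/3.
grated parmesan: 1/3 cup × 23/3 ≈ 3 cup
vegetable oil: 3 fl oz × 23/3 = 23 fl oz
buttermilk: (2 tbsp + 2 tsp = 8/3 tbsp) × 23/3 × 15 mL/tbsp ≈ 307 mL
bread flour: 1 cup × 23/3 ≈ 8 cup
honey: (3 cup + 2 tbsp = 3.125 cup) × 23/3 × 240 mL/cup = 5750 mL
all-purpose flour: 2 cup × 23/3 × 125 g/cup ≈ 1917 g

grated parmesan: 3 cup; vegetable oil: 23 fl oz; buttermilk: 307 mL; bread flour: 8 cup; honey: 5750 mL; all-purpose flour: 1917 g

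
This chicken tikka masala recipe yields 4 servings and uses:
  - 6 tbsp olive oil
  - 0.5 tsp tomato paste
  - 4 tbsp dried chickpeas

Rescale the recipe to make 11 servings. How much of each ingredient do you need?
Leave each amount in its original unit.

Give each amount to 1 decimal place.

olive oil: 16.5 tbsp; tomato paste: 1.4 tsp; dried chickpeas: 11.0 tbsp

Scaling factor: 11/4 = 2.75.
olive oil: 6 tbsp × 11/4 = 16.5 tbsp
tomato paste: 0.5 tsp × 11/4 ≈ 1.4 tsp
dried chickpeas: 4 tbsp × 11/4 = 11.0 tbsp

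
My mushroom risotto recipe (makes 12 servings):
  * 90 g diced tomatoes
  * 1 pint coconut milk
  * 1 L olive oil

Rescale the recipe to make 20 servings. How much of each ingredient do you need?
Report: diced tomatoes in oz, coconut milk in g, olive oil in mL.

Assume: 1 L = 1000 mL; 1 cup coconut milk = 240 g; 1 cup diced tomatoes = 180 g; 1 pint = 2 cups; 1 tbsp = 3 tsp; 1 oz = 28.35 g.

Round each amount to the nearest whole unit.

diced tomatoes: 5 oz; coconut milk: 800 g; olive oil: 1667 mL

Scaling factor: 20/12 = 5/3.
diced tomatoes: 90 g × 5/3 ÷ 28.35 g/oz ≈ 5 oz
coconut milk: 1 pint × 5/3 × 2 cup/pint × 240 g/cup = 800 g
olive oil: 1 L × 5/3 × 1000 mL/L ≈ 1667 mL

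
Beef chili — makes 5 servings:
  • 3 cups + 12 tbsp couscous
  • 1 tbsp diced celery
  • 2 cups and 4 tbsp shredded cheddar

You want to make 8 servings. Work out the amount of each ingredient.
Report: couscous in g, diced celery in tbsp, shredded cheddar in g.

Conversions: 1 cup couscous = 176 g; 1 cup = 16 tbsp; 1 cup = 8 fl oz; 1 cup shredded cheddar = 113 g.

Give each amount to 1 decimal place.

Scaling factor: 8/5 = 1.6.
couscous: (3 cup + 12 tbsp = 3.75 cup) × 8/5 × 176 g/cup = 1056.0 g
diced celery: 1 tbsp × 8/5 = 1.6 tbsp
shredded cheddar: (2 cup + 4 tbsp = 2.25 cup) × 8/5 × 113 g/cup = 406.8 g

couscous: 1056.0 g; diced celery: 1.6 tbsp; shredded cheddar: 406.8 g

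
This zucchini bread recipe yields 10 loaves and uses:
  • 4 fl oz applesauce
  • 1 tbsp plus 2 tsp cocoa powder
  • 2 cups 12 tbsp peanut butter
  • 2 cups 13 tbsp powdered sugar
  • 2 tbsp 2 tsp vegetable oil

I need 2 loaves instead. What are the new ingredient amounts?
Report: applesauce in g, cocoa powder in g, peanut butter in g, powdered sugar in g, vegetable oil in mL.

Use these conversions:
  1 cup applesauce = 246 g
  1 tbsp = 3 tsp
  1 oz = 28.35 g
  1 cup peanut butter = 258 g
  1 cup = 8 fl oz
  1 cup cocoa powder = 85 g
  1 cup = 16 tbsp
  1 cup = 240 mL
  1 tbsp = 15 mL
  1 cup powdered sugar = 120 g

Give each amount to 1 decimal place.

applesauce: 24.6 g; cocoa powder: 1.8 g; peanut butter: 141.9 g; powdered sugar: 67.5 g; vegetable oil: 8.0 mL

Scaling factor: 2/10 = 1/5 = 0.2.
applesauce: 4 fl oz × 1/5 ÷ 8 fl oz/cup × 246 g/cup = 24.6 g
cocoa powder: (1 tbsp + 2 tsp = 5/3 tbsp) × 1/5 ÷ 16 tbsp/cup × 85 g/cup ≈ 1.8 g
peanut butter: (2 cup + 12 tbsp = 2.75 cup) × 1/5 × 258 g/cup = 141.9 g
powdered sugar: (2 cup + 13 tbsp = 2.8125 cup) × 1/5 × 120 g/cup = 67.5 g
vegetable oil: (2 tbsp + 2 tsp = 8/3 tbsp) × 1/5 × 15 mL/tbsp = 8.0 mL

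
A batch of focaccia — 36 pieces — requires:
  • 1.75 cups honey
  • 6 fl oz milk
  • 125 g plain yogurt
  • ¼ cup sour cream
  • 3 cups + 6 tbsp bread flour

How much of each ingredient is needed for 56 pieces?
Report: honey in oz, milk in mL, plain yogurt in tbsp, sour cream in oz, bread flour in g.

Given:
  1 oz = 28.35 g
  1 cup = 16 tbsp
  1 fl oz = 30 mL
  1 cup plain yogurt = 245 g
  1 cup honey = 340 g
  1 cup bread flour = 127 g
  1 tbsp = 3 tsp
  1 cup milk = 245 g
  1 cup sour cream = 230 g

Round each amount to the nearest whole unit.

Scaling factor: 56/36 = 14/9.
honey: 1.75 cup × 14/9 × 340 g/cup ÷ 28.35 g/oz ≈ 33 oz
milk: 6 fl oz × 14/9 × 30 mL/fl oz = 280 mL
plain yogurt: 125 g × 14/9 ÷ 245 g/cup × 16 tbsp/cup ≈ 13 tbsp
sour cream: 0.25 cup × 14/9 × 230 g/cup ÷ 28.35 g/oz ≈ 3 oz
bread flour: (3 cup + 6 tbsp = 3.375 cup) × 14/9 × 127 g/cup ≈ 667 g

honey: 33 oz; milk: 280 mL; plain yogurt: 13 tbsp; sour cream: 3 oz; bread flour: 667 g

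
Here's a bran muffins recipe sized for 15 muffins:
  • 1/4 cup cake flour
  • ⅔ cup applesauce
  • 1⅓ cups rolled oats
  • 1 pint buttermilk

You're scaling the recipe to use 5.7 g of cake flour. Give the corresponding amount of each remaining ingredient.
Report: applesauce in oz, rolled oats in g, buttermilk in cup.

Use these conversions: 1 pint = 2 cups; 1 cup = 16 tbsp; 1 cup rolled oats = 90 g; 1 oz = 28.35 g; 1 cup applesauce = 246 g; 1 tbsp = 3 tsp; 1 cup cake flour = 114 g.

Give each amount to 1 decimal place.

The original recipe has 28.5 g of cake flour, so the scaling factor is 5.7 ÷ 28.5 = 1/5 = 0.2.
applesauce: 2/3 cup × 1/5 × 246 g/cup ÷ 28.35 g/oz ≈ 1.2 oz
rolled oats: 4/3 cup × 1/5 × 90 g/cup = 24.0 g
buttermilk: 1 pint × 1/5 × 2 cup/pint = 0.4 cup

applesauce: 1.2 oz; rolled oats: 24.0 g; buttermilk: 0.4 cup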